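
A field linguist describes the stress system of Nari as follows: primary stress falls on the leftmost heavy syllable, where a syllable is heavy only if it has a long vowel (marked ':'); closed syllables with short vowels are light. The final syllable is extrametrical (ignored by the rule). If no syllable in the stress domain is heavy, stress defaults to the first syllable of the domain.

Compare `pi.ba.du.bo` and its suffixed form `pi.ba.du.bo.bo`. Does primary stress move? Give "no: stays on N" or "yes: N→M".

no: stays on 1

Base `pi.ba.du.bo` (4 syllables):
  The final syllable (4, bo) is extrametrical; the stress domain is syllables 1–3.
  Weights: 1 pi L, 2 ba L, 3 du L.
  No heavy syllable in the domain; default to the first syllable of the domain = syllable 1.
  → primary stress on syllable 1.
Suffixed `pi.ba.du.bo.bo` (5 syllables):
  The final syllable (5, bo) is extrametrical; the stress domain is syllables 1–4.
  Weights: 1 pi L, 2 ba L, 3 du L, 4 bo L.
  No heavy syllable in the domain; default to the first syllable of the domain = syllable 1.
  → primary stress on syllable 1.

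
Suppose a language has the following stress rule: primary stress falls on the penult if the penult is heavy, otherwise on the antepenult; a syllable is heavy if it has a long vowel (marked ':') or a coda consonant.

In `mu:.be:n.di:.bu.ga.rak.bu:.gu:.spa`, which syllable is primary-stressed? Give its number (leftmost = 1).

Weights: 7 bu: H, 8 gu: H, 9 spa L.
The penult (syllable 8, gu:) is heavy, so it takes stress.
Primary stress: syllable 8 → mu:.be:n.di:.bu.ga.rak.bu:.ˈgu:.spa.

8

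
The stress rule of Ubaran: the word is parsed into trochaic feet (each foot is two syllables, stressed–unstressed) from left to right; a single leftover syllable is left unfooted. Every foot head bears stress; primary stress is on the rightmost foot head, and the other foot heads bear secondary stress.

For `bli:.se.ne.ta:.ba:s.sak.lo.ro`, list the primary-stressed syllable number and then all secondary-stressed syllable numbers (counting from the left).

primary 7, secondary 1, 3, 5

Parse left to right into trochaic (ˈσσ) feet: (ˈbli:.se) (ˈne.ta:) (ˈba:s.sak) (ˈlo.ro).
Foot heads (stressed positions): 1, 3, 5, 7.
End Rule Rightmost: primary stress on the rightmost head = syllable 7.
Secondary stress on 1, 3, 5: ˌbli:.se.ˌne.ta:.ˌba:s.sak.ˈlo.ro.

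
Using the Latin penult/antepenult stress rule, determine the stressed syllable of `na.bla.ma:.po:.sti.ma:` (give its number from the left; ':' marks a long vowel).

4

Classical Latin: stress the penult if heavy (long vowel or closed), else the antepenult.
Weights: 4 po: H, 5 sti L, 6 ma: H.
The penult (syllable 5, sti) is light, so stress falls on the antepenult (syllable 4, po:).
Stress on syllable 4: na.bla.ma:.ˈpo:.sti.ma:.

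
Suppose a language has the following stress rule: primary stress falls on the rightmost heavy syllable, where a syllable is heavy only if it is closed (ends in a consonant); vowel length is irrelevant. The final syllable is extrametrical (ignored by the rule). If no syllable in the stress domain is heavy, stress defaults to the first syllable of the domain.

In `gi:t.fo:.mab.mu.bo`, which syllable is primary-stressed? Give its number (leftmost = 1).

The final syllable (5, bo) is extrametrical; the stress domain is syllables 1–4.
Weights: 1 gi:t H, 2 fo: L, 3 mab H, 4 mu L.
Heavy syllables in the domain: 1, 3. The rightmost is syllable 3 (mab).
Primary stress: syllable 3 → gi:t.fo:.ˈmab.mu.bo.

3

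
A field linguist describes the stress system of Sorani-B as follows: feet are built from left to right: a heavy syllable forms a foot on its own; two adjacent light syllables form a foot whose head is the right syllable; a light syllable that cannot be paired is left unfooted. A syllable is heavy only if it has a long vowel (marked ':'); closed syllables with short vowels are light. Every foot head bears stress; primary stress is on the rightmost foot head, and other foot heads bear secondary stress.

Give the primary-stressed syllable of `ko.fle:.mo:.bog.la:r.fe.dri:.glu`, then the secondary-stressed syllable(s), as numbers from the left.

primary 7, secondary 2, 3, 5

Weights: 1 ko L, 2 fle: H, 3 mo: H, 4 bog L, 5 la:r H, 6 fe L, 7 dri: H, 8 glu L.
Parse left to right (heavy = foot alone; LL = one foot; stranded L unfooted): ko (ˈfle:) (ˈmo:) bog (ˈla:r) fe (ˈdri:) glu.
Foot heads: 2, 3, 5, 7.
Primary stress on the rightmost head = syllable 7.
Secondary stress on 2, 3, 5: ko.ˌfle:.ˌmo:.bog.ˌla:r.fe.ˈdri:.glu.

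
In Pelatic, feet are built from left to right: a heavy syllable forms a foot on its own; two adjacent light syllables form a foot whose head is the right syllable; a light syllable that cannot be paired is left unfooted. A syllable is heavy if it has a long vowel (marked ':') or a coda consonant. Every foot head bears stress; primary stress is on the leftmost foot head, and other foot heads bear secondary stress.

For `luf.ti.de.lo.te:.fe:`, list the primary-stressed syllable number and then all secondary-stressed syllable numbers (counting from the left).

primary 1, secondary 3, 5, 6

Weights: 1 luf H, 2 ti L, 3 de L, 4 lo L, 5 te: H, 6 fe: H.
Parse left to right (heavy = foot alone; LL = one foot; stranded L unfooted): (ˈluf) (ti.ˈde) lo (ˈte:) (ˈfe:).
Foot heads: 1, 3, 5, 6.
Primary stress on the leftmost head = syllable 1.
Secondary stress on 3, 5, 6: ˈluf.ti.ˌde.lo.ˌte:.ˌfe:.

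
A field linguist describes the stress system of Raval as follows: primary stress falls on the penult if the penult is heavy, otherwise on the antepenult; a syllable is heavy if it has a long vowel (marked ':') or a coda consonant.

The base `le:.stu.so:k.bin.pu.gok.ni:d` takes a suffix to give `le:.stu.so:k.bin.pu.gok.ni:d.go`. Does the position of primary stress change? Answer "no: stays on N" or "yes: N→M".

Base `le:.stu.so:k.bin.pu.gok.ni:d` (7 syllables):
  Weights: 5 pu L, 6 gok H, 7 ni:d H.
  The penult (syllable 6, gok) is heavy, so it takes stress.
  → primary stress on syllable 6.
Suffixed `le:.stu.so:k.bin.pu.gok.ni:d.go` (8 syllables):
  Weights: 6 gok H, 7 ni:d H, 8 go L.
  The penult (syllable 7, ni:d) is heavy, so it takes stress.
  → primary stress on syllable 7.

yes: 6→7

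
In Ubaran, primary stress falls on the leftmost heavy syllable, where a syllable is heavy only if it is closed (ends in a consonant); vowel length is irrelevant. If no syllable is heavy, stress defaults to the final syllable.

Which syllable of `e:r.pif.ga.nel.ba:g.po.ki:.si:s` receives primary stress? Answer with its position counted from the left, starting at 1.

1

Weights: 1 e:r H, 2 pif H, 3 ga L, 4 nel H, 5 ba:g H, 6 po L, 7 ki: L, 8 si:s H.
Heavy syllables in the domain: 1, 2, 4, 5, 8. The leftmost is syllable 1 (e:r).
Primary stress: syllable 1 → ˈe:r.pif.ga.nel.ba:g.po.ki:.si:s.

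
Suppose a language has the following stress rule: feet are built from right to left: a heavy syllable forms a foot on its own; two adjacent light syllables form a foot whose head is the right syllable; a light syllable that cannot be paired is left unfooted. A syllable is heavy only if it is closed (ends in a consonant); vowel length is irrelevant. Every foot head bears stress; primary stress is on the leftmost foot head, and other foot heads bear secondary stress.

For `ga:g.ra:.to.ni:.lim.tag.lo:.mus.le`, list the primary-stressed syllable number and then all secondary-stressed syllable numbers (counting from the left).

primary 1, secondary 4, 5, 6, 8

Weights: 1 ga:g H, 2 ra: L, 3 to L, 4 ni: L, 5 lim H, 6 tag H, 7 lo: L, 8 mus H, 9 le L.
Parse right to left (heavy = foot alone; LL = one foot; stranded L unfooted): (ˈga:g) ra: (to.ˈni:) (ˈlim) (ˈtag) lo: (ˈmus) le.
Foot heads: 1, 4, 5, 6, 8.
Primary stress on the leftmost head = syllable 1.
Secondary stress on 4, 5, 6, 8: ˈga:g.ra:.to.ˌni:.ˌlim.ˌtag.lo:.ˌmus.le.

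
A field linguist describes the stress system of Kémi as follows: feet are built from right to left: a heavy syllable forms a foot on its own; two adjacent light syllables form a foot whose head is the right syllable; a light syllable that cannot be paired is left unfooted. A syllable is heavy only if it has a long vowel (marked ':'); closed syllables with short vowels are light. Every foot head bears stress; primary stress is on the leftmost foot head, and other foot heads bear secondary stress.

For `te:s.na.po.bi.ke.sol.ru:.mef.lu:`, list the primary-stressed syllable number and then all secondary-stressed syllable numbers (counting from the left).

Weights: 1 te:s H, 2 na L, 3 po L, 4 bi L, 5 ke L, 6 sol L, 7 ru: H, 8 mef L, 9 lu: H.
Parse right to left (heavy = foot alone; LL = one foot; stranded L unfooted): (ˈte:s) na (po.ˈbi) (ke.ˈsol) (ˈru:) mef (ˈlu:).
Foot heads: 1, 4, 6, 7, 9.
Primary stress on the leftmost head = syllable 1.
Secondary stress on 4, 6, 7, 9: ˈte:s.na.po.ˌbi.ke.ˌsol.ˌru:.mef.ˌlu:.

primary 1, secondary 4, 6, 7, 9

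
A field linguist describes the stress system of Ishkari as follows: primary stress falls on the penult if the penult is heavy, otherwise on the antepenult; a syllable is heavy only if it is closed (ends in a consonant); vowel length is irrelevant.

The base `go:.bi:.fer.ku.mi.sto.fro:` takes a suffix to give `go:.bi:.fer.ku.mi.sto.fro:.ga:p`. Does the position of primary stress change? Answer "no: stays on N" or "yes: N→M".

yes: 5→6

Base `go:.bi:.fer.ku.mi.sto.fro:` (7 syllables):
  Weights: 5 mi L, 6 sto L, 7 fro: L.
  The penult (syllable 6, sto) is light, so stress falls on the antepenult (syllable 5, mi).
  → primary stress on syllable 5.
Suffixed `go:.bi:.fer.ku.mi.sto.fro:.ga:p` (8 syllables):
  Weights: 6 sto L, 7 fro: L, 8 ga:p H.
  The penult (syllable 7, fro:) is light, so stress falls on the antepenult (syllable 6, sto).
  → primary stress on syllable 6.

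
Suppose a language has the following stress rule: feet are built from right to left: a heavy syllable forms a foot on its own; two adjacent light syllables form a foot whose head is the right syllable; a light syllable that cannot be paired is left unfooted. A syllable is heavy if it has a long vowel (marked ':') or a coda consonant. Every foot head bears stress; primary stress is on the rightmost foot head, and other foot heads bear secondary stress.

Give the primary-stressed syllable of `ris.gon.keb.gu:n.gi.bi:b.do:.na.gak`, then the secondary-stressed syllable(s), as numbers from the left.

primary 9, secondary 1, 2, 3, 4, 6, 7

Weights: 1 ris H, 2 gon H, 3 keb H, 4 gu:n H, 5 gi L, 6 bi:b H, 7 do: H, 8 na L, 9 gak H.
Parse right to left (heavy = foot alone; LL = one foot; stranded L unfooted): (ˈris) (ˈgon) (ˈkeb) (ˈgu:n) gi (ˈbi:b) (ˈdo:) na (ˈgak).
Foot heads: 1, 2, 3, 4, 6, 7, 9.
Primary stress on the rightmost head = syllable 9.
Secondary stress on 1, 2, 3, 4, 6, 7: ˌris.ˌgon.ˌkeb.ˌgu:n.gi.ˌbi:b.ˌdo:.na.ˈgak.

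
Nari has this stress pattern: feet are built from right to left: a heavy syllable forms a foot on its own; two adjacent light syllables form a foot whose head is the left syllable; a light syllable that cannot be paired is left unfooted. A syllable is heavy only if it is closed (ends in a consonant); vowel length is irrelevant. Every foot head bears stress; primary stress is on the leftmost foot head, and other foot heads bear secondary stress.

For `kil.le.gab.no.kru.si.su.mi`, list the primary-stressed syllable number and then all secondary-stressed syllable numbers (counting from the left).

primary 1, secondary 3, 5, 7

Weights: 1 kil H, 2 le L, 3 gab H, 4 no L, 5 kru L, 6 si L, 7 su L, 8 mi L.
Parse right to left (heavy = foot alone; LL = one foot; stranded L unfooted): (ˈkil) le (ˈgab) no (ˈkru.si) (ˈsu.mi).
Foot heads: 1, 3, 5, 7.
Primary stress on the leftmost head = syllable 1.
Secondary stress on 3, 5, 7: ˈkil.le.ˌgab.no.ˌkru.si.ˌsu.mi.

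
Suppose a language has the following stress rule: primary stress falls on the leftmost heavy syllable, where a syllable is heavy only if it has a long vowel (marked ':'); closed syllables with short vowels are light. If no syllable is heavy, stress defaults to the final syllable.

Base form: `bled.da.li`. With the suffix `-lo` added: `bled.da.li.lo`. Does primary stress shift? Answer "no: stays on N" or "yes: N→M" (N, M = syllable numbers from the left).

yes: 3→4

Base `bled.da.li` (3 syllables):
  Weights: 1 bled L, 2 da L, 3 li L.
  No heavy syllable in the domain; default to the final syllable = syllable 3.
  → primary stress on syllable 3.
Suffixed `bled.da.li.lo` (4 syllables):
  Weights: 1 bled L, 2 da L, 3 li L, 4 lo L.
  No heavy syllable in the domain; default to the final syllable = syllable 4.
  → primary stress on syllable 4.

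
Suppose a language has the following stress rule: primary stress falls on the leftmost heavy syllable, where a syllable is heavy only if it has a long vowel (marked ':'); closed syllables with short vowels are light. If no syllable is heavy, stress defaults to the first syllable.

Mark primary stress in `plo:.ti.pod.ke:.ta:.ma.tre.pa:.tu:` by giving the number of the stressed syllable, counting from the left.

Weights: 1 plo: H, 2 ti L, 3 pod L, 4 ke: H, 5 ta: H, 6 ma L, 7 tre L, 8 pa: H, 9 tu: H.
Heavy syllables in the domain: 1, 4, 5, 8, 9. The leftmost is syllable 1 (plo:).
Primary stress: syllable 1 → ˈplo:.ti.pod.ke:.ta:.ma.tre.pa:.tu:.

1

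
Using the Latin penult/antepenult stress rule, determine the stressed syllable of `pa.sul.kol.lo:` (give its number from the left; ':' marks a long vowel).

Classical Latin: stress the penult if heavy (long vowel or closed), else the antepenult.
Weights: 2 sul H, 3 kol H, 4 lo: H.
The penult (syllable 3, kol) is heavy, so it takes stress.
Stress on syllable 3: pa.sul.ˈkol.lo:.

3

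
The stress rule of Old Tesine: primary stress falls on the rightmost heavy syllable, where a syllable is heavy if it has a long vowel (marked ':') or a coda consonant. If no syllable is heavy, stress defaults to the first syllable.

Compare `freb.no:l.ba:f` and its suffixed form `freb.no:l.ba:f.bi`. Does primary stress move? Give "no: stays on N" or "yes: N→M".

no: stays on 3

Base `freb.no:l.ba:f` (3 syllables):
  Weights: 1 freb H, 2 no:l H, 3 ba:f H.
  Heavy syllables in the domain: 1, 2, 3. The rightmost is syllable 3 (ba:f).
  → primary stress on syllable 3.
Suffixed `freb.no:l.ba:f.bi` (4 syllables):
  Weights: 1 freb H, 2 no:l H, 3 ba:f H, 4 bi L.
  Heavy syllables in the domain: 1, 2, 3. The rightmost is syllable 3 (ba:f).
  → primary stress on syllable 3.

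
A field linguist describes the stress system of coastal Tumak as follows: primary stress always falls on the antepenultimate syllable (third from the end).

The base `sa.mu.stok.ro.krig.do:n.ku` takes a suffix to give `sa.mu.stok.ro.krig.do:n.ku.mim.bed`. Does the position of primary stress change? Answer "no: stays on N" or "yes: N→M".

yes: 5→7

Base `sa.mu.stok.ro.krig.do:n.ku` (7 syllables):
  The word has 7 syllables; the antepenultimate syllable (third from the end) is syllable 5 (krig).
  → primary stress on syllable 5.
Suffixed `sa.mu.stok.ro.krig.do:n.ku.mim.bed` (9 syllables):
  The word has 9 syllables; the antepenultimate syllable (third from the end) is syllable 7 (ku).
  → primary stress on syllable 7.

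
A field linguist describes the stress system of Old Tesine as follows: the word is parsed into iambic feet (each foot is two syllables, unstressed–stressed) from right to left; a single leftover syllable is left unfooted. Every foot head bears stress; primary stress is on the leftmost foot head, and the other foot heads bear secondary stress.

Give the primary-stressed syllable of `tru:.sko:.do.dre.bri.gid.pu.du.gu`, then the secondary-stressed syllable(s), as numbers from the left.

Parse right to left into iambic (σˈσ) feet: tru: (sko:.ˈdo) (dre.ˈbri) (gid.ˈpu) (du.ˈgu). Syllable 1 is left unfooted.
Foot heads (stressed positions): 3, 5, 7, 9.
End Rule Leftmost: primary stress on the leftmost head = syllable 3.
Secondary stress on 5, 7, 9: tru:.sko:.ˈdo.dre.ˌbri.gid.ˌpu.du.ˌgu.

primary 3, secondary 5, 7, 9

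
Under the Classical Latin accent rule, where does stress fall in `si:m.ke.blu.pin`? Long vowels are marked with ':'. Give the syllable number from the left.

Classical Latin: stress the penult if heavy (long vowel or closed), else the antepenult.
Weights: 2 ke L, 3 blu L, 4 pin H.
The penult (syllable 3, blu) is light, so stress falls on the antepenult (syllable 2, ke).
Stress on syllable 2: si:m.ˈke.blu.pin.

2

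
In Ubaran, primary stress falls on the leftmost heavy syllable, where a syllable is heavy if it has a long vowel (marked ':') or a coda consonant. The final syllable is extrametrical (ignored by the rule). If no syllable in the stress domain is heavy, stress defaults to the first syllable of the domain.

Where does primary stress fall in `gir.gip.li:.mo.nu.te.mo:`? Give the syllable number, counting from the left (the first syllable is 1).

The final syllable (7, mo:) is extrametrical; the stress domain is syllables 1–6.
Weights: 1 gir H, 2 gip H, 3 li: H, 4 mo L, 5 nu L, 6 te L.
Heavy syllables in the domain: 1, 2, 3. The leftmost is syllable 1 (gir).
Primary stress: syllable 1 → ˈgir.gip.li:.mo.nu.te.mo:.

1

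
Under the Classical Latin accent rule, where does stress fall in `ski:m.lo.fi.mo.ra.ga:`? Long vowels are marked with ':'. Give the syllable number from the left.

Classical Latin: stress the penult if heavy (long vowel or closed), else the antepenult.
Weights: 4 mo L, 5 ra L, 6 ga: H.
The penult (syllable 5, ra) is light, so stress falls on the antepenult (syllable 4, mo).
Stress on syllable 4: ski:m.lo.fi.ˈmo.ra.ga:.

4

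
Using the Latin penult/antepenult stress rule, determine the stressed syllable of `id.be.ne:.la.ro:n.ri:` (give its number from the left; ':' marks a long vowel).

5

Classical Latin: stress the penult if heavy (long vowel or closed), else the antepenult.
Weights: 4 la L, 5 ro:n H, 6 ri: H.
The penult (syllable 5, ro:n) is heavy, so it takes stress.
Stress on syllable 5: id.be.ne:.la.ˈro:n.ri:.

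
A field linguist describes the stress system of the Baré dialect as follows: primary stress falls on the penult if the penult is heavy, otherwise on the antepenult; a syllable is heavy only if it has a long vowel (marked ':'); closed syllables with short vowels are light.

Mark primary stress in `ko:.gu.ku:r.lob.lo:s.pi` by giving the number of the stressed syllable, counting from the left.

5

Weights: 4 lob L, 5 lo:s H, 6 pi L.
The penult (syllable 5, lo:s) is heavy, so it takes stress.
Primary stress: syllable 5 → ko:.gu.ku:r.lob.ˈlo:s.pi.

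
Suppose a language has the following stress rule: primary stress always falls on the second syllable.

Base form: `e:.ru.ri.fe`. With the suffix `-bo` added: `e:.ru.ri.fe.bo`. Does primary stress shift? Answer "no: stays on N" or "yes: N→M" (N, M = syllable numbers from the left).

Base `e:.ru.ri.fe` (4 syllables):
  The word has 4 syllables; the second syllable is syllable 2 (ru).
  → primary stress on syllable 2.
Suffixed `e:.ru.ri.fe.bo` (5 syllables):
  The word has 5 syllables; the second syllable is syllable 2 (ru).
  → primary stress on syllable 2.

no: stays on 2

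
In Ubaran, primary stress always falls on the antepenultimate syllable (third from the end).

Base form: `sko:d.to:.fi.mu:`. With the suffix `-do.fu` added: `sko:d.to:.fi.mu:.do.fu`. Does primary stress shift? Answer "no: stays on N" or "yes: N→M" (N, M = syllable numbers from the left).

yes: 2→4

Base `sko:d.to:.fi.mu:` (4 syllables):
  The word has 4 syllables; the antepenultimate syllable (third from the end) is syllable 2 (to:).
  → primary stress on syllable 2.
Suffixed `sko:d.to:.fi.mu:.do.fu` (6 syllables):
  The word has 6 syllables; the antepenultimate syllable (third from the end) is syllable 4 (mu:).
  → primary stress on syllable 4.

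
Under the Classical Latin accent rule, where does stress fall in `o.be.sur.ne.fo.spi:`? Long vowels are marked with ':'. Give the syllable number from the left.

4

Classical Latin: stress the penult if heavy (long vowel or closed), else the antepenult.
Weights: 4 ne L, 5 fo L, 6 spi: H.
The penult (syllable 5, fo) is light, so stress falls on the antepenult (syllable 4, ne).
Stress on syllable 4: o.be.sur.ˈne.fo.spi:.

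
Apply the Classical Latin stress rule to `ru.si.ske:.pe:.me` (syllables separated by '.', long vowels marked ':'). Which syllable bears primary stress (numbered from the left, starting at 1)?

4

Classical Latin: stress the penult if heavy (long vowel or closed), else the antepenult.
Weights: 3 ske: H, 4 pe: H, 5 me L.
The penult (syllable 4, pe:) is heavy, so it takes stress.
Stress on syllable 4: ru.si.ske:.ˈpe:.me.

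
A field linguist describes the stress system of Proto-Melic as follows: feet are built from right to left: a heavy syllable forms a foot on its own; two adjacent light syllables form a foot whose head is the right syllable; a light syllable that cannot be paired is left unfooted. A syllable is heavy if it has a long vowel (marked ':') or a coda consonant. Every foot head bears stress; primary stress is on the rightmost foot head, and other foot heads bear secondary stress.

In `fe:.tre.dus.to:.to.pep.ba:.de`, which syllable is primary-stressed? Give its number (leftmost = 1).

7

Weights: 1 fe: H, 2 tre L, 3 dus H, 4 to: H, 5 to L, 6 pep H, 7 ba: H, 8 de L.
Parse right to left (heavy = foot alone; LL = one foot; stranded L unfooted): (ˈfe:) tre (ˈdus) (ˈto:) to (ˈpep) (ˈba:) de.
Foot heads: 1, 3, 4, 6, 7.
Primary stress on the rightmost head = syllable 7.
Primary stress: syllable 7 → fe:.tre.dus.to:.to.pep.ˈba:.de.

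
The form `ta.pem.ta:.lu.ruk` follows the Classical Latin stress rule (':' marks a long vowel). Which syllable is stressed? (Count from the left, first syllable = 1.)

Classical Latin: stress the penult if heavy (long vowel or closed), else the antepenult.
Weights: 3 ta: H, 4 lu L, 5 ruk H.
The penult (syllable 4, lu) is light, so stress falls on the antepenult (syllable 3, ta:).
Stress on syllable 3: ta.pem.ˈta:.lu.ruk.

3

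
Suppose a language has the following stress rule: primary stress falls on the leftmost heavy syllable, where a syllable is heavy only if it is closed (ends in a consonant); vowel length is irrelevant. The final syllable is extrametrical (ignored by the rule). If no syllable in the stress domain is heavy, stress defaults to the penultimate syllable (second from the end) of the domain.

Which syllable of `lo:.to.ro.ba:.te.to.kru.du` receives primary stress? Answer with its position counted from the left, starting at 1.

6

The final syllable (8, du) is extrametrical; the stress domain is syllables 1–7.
Weights: 1 lo: L, 2 to L, 3 ro L, 4 ba: L, 5 te L, 6 to L, 7 kru L.
No heavy syllable in the domain; default to the penultimate syllable (second from the end) of the domain = syllable 6.
Primary stress: syllable 6 → lo:.to.ro.ba:.te.ˈto.kru.du.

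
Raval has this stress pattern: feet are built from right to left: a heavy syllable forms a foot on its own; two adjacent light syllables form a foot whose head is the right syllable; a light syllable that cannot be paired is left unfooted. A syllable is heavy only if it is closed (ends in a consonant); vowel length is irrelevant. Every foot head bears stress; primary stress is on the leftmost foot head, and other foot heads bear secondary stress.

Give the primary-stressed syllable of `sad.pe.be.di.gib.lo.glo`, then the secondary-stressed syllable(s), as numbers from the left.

Weights: 1 sad H, 2 pe L, 3 be L, 4 di L, 5 gib H, 6 lo L, 7 glo L.
Parse right to left (heavy = foot alone; LL = one foot; stranded L unfooted): (ˈsad) pe (be.ˈdi) (ˈgib) (lo.ˈglo).
Foot heads: 1, 4, 5, 7.
Primary stress on the leftmost head = syllable 1.
Secondary stress on 4, 5, 7: ˈsad.pe.be.ˌdi.ˌgib.lo.ˌglo.

primary 1, secondary 4, 5, 7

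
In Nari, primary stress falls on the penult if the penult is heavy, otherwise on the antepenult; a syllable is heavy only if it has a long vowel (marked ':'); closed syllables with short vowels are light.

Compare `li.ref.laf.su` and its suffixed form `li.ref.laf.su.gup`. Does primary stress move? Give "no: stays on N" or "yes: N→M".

Base `li.ref.laf.su` (4 syllables):
  Weights: 2 ref L, 3 laf L, 4 su L.
  The penult (syllable 3, laf) is light, so stress falls on the antepenult (syllable 2, ref).
  → primary stress on syllable 2.
Suffixed `li.ref.laf.su.gup` (5 syllables):
  Weights: 3 laf L, 4 su L, 5 gup L.
  The penult (syllable 4, su) is light, so stress falls on the antepenult (syllable 3, laf).
  → primary stress on syllable 3.

yes: 2→3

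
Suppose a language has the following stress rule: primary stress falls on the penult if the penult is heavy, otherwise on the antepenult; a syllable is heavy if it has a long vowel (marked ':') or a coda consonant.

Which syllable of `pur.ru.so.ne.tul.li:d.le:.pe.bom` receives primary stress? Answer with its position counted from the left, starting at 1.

Weights: 7 le: H, 8 pe L, 9 bom H.
The penult (syllable 8, pe) is light, so stress falls on the antepenult (syllable 7, le:).
Primary stress: syllable 7 → pur.ru.so.ne.tul.li:d.ˈle:.pe.bom.

7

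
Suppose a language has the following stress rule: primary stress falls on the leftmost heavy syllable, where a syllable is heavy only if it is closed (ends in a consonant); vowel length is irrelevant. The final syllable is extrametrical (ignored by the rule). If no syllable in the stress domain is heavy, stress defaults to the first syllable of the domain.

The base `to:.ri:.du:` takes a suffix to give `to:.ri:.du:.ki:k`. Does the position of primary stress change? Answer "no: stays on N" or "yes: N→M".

Base `to:.ri:.du:` (3 syllables):
  The final syllable (3, du:) is extrametrical; the stress domain is syllables 1–2.
  Weights: 1 to: L, 2 ri: L.
  No heavy syllable in the domain; default to the first syllable of the domain = syllable 1.
  → primary stress on syllable 1.
Suffixed `to:.ri:.du:.ki:k` (4 syllables):
  The final syllable (4, ki:k) is extrametrical; the stress domain is syllables 1–3.
  Weights: 1 to: L, 2 ri: L, 3 du: L.
  No heavy syllable in the domain; default to the first syllable of the domain = syllable 1.
  → primary stress on syllable 1.

no: stays on 1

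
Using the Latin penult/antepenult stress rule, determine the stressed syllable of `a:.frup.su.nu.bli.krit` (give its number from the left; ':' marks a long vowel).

Classical Latin: stress the penult if heavy (long vowel or closed), else the antepenult.
Weights: 4 nu L, 5 bli L, 6 krit H.
The penult (syllable 5, bli) is light, so stress falls on the antepenult (syllable 4, nu).
Stress on syllable 4: a:.frup.su.ˈnu.bli.krit.

4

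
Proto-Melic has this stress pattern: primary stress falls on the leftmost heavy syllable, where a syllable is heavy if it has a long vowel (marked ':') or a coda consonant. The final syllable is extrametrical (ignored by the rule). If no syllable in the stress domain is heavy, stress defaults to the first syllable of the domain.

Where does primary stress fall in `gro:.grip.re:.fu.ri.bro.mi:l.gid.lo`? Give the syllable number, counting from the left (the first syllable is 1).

The final syllable (9, lo) is extrametrical; the stress domain is syllables 1–8.
Weights: 1 gro: H, 2 grip H, 3 re: H, 4 fu L, 5 ri L, 6 bro L, 7 mi:l H, 8 gid H.
Heavy syllables in the domain: 1, 2, 3, 7, 8. The leftmost is syllable 1 (gro:).
Primary stress: syllable 1 → ˈgro:.grip.re:.fu.ri.bro.mi:l.gid.lo.

1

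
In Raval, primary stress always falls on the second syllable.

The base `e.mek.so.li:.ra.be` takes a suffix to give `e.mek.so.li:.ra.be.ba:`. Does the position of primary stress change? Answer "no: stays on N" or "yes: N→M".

no: stays on 2

Base `e.mek.so.li:.ra.be` (6 syllables):
  The word has 6 syllables; the second syllable is syllable 2 (mek).
  → primary stress on syllable 2.
Suffixed `e.mek.so.li:.ra.be.ba:` (7 syllables):
  The word has 7 syllables; the second syllable is syllable 2 (mek).
  → primary stress on syllable 2.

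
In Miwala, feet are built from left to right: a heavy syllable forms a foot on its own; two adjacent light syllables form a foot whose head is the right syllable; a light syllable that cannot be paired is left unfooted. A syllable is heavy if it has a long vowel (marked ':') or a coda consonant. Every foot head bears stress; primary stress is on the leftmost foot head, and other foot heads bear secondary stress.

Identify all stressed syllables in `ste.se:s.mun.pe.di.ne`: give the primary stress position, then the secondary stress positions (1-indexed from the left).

Weights: 1 ste L, 2 se:s H, 3 mun H, 4 pe L, 5 di L, 6 ne L.
Parse left to right (heavy = foot alone; LL = one foot; stranded L unfooted): ste (ˈse:s) (ˈmun) (pe.ˈdi) ne.
Foot heads: 2, 3, 5.
Primary stress on the leftmost head = syllable 2.
Secondary stress on 3, 5: ste.ˈse:s.ˌmun.pe.ˌdi.ne.

primary 2, secondary 3, 5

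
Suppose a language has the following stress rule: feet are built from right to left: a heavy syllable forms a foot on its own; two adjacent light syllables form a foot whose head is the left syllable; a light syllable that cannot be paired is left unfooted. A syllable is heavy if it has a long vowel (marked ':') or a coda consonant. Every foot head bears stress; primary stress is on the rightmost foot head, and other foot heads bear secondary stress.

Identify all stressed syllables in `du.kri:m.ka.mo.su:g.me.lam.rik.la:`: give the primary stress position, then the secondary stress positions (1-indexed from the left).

primary 9, secondary 2, 3, 5, 7, 8

Weights: 1 du L, 2 kri:m H, 3 ka L, 4 mo L, 5 su:g H, 6 me L, 7 lam H, 8 rik H, 9 la: H.
Parse right to left (heavy = foot alone; LL = one foot; stranded L unfooted): du (ˈkri:m) (ˈka.mo) (ˈsu:g) me (ˈlam) (ˈrik) (ˈla:).
Foot heads: 2, 3, 5, 7, 8, 9.
Primary stress on the rightmost head = syllable 9.
Secondary stress on 2, 3, 5, 7, 8: du.ˌkri:m.ˌka.mo.ˌsu:g.me.ˌlam.ˌrik.ˈla:.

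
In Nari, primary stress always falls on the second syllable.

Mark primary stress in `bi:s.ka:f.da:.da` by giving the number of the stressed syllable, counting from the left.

The word has 4 syllables; the second syllable is syllable 2 (ka:f).
Primary stress: syllable 2 → bi:s.ˈka:f.da:.da.

2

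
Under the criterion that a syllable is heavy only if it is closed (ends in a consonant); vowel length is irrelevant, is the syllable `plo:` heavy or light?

light

`plo:`: long vowel, open (no coda). Open (no coda) → light.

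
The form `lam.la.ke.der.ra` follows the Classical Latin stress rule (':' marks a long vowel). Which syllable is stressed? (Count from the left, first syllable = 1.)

4

Classical Latin: stress the penult if heavy (long vowel or closed), else the antepenult.
Weights: 3 ke L, 4 der H, 5 ra L.
The penult (syllable 4, der) is heavy, so it takes stress.
Stress on syllable 4: lam.la.ke.ˈder.ra.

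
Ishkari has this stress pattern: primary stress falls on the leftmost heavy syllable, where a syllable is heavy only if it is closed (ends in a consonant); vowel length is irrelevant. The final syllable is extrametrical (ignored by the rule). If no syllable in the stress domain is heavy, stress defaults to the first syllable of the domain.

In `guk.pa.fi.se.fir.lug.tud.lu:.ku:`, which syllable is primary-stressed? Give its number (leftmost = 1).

1

The final syllable (9, ku:) is extrametrical; the stress domain is syllables 1–8.
Weights: 1 guk H, 2 pa L, 3 fi L, 4 se L, 5 fir H, 6 lug H, 7 tud H, 8 lu: L.
Heavy syllables in the domain: 1, 5, 6, 7. The leftmost is syllable 1 (guk).
Primary stress: syllable 1 → ˈguk.pa.fi.se.fir.lug.tud.lu:.ku:.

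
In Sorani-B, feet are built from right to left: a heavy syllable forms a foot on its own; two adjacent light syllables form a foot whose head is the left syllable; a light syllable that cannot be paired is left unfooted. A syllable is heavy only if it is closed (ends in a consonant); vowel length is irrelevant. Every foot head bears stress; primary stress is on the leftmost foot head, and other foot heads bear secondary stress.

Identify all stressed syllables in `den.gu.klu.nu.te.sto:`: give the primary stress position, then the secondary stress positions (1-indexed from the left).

Weights: 1 den H, 2 gu L, 3 klu L, 4 nu L, 5 te L, 6 sto: L.
Parse right to left (heavy = foot alone; LL = one foot; stranded L unfooted): (ˈden) gu (ˈklu.nu) (ˈte.sto:).
Foot heads: 1, 3, 5.
Primary stress on the leftmost head = syllable 1.
Secondary stress on 3, 5: ˈden.gu.ˌklu.nu.ˌte.sto:.

primary 1, secondary 3, 5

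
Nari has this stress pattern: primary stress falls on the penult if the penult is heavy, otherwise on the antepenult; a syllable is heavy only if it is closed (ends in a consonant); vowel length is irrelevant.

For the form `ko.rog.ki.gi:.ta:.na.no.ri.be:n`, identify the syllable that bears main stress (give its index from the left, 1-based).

Weights: 7 no L, 8 ri L, 9 be:n H.
The penult (syllable 8, ri) is light, so stress falls on the antepenult (syllable 7, no).
Primary stress: syllable 7 → ko.rog.ki.gi:.ta:.na.ˈno.ri.be:n.

7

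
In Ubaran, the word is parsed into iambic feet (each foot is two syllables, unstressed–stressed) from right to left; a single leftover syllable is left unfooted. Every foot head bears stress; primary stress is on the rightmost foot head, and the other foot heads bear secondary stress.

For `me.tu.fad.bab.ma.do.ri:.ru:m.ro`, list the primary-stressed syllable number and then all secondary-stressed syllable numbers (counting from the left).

primary 9, secondary 3, 5, 7

Parse right to left into iambic (σˈσ) feet: me (tu.ˈfad) (bab.ˈma) (do.ˈri:) (ru:m.ˈro). Syllable 1 is left unfooted.
Foot heads (stressed positions): 3, 5, 7, 9.
End Rule Rightmost: primary stress on the rightmost head = syllable 9.
Secondary stress on 3, 5, 7: me.tu.ˌfad.bab.ˌma.do.ˌri:.ru:m.ˈro.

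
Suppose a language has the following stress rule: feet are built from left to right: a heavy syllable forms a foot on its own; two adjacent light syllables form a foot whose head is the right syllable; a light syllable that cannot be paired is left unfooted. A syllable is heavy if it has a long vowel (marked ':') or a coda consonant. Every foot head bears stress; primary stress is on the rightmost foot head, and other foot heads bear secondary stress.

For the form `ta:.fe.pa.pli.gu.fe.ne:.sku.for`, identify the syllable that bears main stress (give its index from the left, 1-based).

Weights: 1 ta: H, 2 fe L, 3 pa L, 4 pli L, 5 gu L, 6 fe L, 7 ne: H, 8 sku L, 9 for H.
Parse left to right (heavy = foot alone; LL = one foot; stranded L unfooted): (ˈta:) (fe.ˈpa) (pli.ˈgu) fe (ˈne:) sku (ˈfor).
Foot heads: 1, 3, 5, 7, 9.
Primary stress on the rightmost head = syllable 9.
Primary stress: syllable 9 → ta:.fe.pa.pli.gu.fe.ne:.sku.ˈfor.

9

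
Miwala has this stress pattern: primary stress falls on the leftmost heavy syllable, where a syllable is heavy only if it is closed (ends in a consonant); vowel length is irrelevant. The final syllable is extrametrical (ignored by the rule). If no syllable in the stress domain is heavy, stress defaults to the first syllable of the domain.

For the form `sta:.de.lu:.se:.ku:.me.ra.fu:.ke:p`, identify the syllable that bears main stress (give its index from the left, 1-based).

The final syllable (9, ke:p) is extrametrical; the stress domain is syllables 1–8.
Weights: 1 sta: L, 2 de L, 3 lu: L, 4 se: L, 5 ku: L, 6 me L, 7 ra L, 8 fu: L.
No heavy syllable in the domain; default to the first syllable of the domain = syllable 1.
Primary stress: syllable 1 → ˈsta:.de.lu:.se:.ku:.me.ra.fu:.ke:p.

1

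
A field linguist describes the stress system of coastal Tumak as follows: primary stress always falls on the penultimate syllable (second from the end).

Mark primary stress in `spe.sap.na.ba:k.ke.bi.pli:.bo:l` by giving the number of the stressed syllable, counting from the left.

7

The word has 8 syllables; the penultimate syllable (second from the end) is syllable 7 (pli:).
Primary stress: syllable 7 → spe.sap.na.ba:k.ke.bi.ˈpli:.bo:l.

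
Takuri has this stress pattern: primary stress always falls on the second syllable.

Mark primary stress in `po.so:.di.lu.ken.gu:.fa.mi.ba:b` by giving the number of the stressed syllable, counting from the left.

The word has 9 syllables; the second syllable is syllable 2 (so:).
Primary stress: syllable 2 → po.ˈso:.di.lu.ken.gu:.fa.mi.ba:b.

2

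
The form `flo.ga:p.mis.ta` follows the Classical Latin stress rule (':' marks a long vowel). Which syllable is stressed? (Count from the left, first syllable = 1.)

3

Classical Latin: stress the penult if heavy (long vowel or closed), else the antepenult.
Weights: 2 ga:p H, 3 mis H, 4 ta L.
The penult (syllable 3, mis) is heavy, so it takes stress.
Stress on syllable 3: flo.ga:p.ˈmis.ta.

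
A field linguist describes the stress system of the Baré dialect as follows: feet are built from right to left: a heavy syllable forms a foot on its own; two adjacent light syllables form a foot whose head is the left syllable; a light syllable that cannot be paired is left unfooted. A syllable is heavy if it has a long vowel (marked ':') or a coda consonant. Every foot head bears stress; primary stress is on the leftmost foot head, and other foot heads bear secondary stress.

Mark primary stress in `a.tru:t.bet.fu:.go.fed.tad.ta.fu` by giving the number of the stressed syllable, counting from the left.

Weights: 1 a L, 2 tru:t H, 3 bet H, 4 fu: H, 5 go L, 6 fed H, 7 tad H, 8 ta L, 9 fu L.
Parse right to left (heavy = foot alone; LL = one foot; stranded L unfooted): a (ˈtru:t) (ˈbet) (ˈfu:) go (ˈfed) (ˈtad) (ˈta.fu).
Foot heads: 2, 3, 4, 6, 7, 8.
Primary stress on the leftmost head = syllable 2.
Primary stress: syllable 2 → a.ˈtru:t.bet.fu:.go.fed.tad.ta.fu.

2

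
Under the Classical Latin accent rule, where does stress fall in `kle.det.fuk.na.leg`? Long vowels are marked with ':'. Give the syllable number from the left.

Classical Latin: stress the penult if heavy (long vowel or closed), else the antepenult.
Weights: 3 fuk H, 4 na L, 5 leg H.
The penult (syllable 4, na) is light, so stress falls on the antepenult (syllable 3, fuk).
Stress on syllable 3: kle.det.ˈfuk.na.leg.

3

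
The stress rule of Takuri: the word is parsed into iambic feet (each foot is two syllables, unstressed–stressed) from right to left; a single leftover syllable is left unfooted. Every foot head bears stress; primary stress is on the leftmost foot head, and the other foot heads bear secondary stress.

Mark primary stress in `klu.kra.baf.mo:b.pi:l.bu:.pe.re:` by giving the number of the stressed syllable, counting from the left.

Parse right to left into iambic (σˈσ) feet: (klu.ˈkra) (baf.ˈmo:b) (pi:l.ˈbu:) (pe.ˈre:).
Foot heads (stressed positions): 2, 4, 6, 8.
End Rule Leftmost: primary stress on the leftmost head = syllable 2.
Primary stress: syllable 2 → klu.ˈkra.baf.mo:b.pi:l.bu:.pe.re:.

2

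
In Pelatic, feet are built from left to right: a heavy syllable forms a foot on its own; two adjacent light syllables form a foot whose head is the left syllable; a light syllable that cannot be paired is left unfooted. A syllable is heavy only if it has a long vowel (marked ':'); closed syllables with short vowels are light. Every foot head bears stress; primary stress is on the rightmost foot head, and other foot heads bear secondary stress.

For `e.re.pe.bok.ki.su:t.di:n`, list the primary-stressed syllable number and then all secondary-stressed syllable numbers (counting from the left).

primary 7, secondary 1, 3, 6

Weights: 1 e L, 2 re L, 3 pe L, 4 bok L, 5 ki L, 6 su:t H, 7 di:n H.
Parse left to right (heavy = foot alone; LL = one foot; stranded L unfooted): (ˈe.re) (ˈpe.bok) ki (ˈsu:t) (ˈdi:n).
Foot heads: 1, 3, 6, 7.
Primary stress on the rightmost head = syllable 7.
Secondary stress on 1, 3, 6: ˌe.re.ˌpe.bok.ki.ˌsu:t.ˈdi:n.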